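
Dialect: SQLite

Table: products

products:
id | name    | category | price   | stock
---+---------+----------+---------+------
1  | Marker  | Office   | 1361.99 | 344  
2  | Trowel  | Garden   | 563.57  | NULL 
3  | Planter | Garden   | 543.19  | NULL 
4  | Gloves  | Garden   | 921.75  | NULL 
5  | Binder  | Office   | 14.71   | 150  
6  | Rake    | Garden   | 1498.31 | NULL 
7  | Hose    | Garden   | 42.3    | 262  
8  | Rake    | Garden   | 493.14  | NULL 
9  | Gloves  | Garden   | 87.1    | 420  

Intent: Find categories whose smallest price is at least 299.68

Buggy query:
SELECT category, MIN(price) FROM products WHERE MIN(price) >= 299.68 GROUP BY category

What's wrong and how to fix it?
Bug: MIN() in WHERE is a misuse of aggregate

Fix: Replace WHERE with HAVING after the GROUP BY

Corrected query:
SELECT category, MIN(price) FROM products GROUP BY category HAVING MIN(price) >= 299.68

Result:
(no rows)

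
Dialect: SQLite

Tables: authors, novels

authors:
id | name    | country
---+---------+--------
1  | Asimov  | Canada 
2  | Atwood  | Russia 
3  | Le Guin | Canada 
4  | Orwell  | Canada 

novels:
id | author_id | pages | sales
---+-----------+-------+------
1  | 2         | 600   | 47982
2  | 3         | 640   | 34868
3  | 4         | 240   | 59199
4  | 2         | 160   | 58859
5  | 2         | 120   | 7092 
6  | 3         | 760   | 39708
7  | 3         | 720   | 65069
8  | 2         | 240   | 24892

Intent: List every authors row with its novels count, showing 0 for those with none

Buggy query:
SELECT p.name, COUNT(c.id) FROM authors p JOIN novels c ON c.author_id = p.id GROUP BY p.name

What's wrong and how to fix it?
Bug: An inner join excludes parents with zero children

Fix: Use LEFT JOIN so parents without children still appear (COUNT(c.id) gives 0)

Corrected query:
SELECT p.name, COUNT(c.id) FROM authors p LEFT JOIN novels c ON c.author_id = p.id GROUP BY p.name

Result:
name    | COUNT(c.id)
--------+------------
Asimov  | 0          
Atwood  | 4          
Le Guin | 3          
Orwell  | 1          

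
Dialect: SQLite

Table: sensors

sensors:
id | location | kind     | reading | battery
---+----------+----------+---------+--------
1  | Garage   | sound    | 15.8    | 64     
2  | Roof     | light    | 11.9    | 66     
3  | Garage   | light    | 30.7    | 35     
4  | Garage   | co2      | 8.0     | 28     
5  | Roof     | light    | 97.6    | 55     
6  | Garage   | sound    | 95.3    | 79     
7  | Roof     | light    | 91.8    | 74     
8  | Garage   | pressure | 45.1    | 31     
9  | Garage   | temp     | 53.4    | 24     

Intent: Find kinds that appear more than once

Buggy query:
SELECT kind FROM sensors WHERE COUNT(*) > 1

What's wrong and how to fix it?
Bug: COUNT(*) is an aggregate and cannot be used in WHERE

Fix: Group first, then use HAVING for the count condition

Corrected query:
SELECT kind FROM sensors GROUP BY kind HAVING COUNT(*) > 1

Result:
kind 
-----
light
sound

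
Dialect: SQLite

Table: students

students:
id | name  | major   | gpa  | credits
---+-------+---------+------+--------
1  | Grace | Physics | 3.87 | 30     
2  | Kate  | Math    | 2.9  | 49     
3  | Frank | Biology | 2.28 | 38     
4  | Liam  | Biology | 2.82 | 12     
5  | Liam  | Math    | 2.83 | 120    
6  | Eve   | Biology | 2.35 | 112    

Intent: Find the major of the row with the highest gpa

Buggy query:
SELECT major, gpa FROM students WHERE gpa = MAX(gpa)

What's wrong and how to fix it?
Bug: WHERE is evaluated per row; an aggregate over the whole table isn't defined there

Fix: Wrap MAX in a scalar subquery so WHERE compares against a single value

Corrected query:
SELECT major, gpa FROM students WHERE gpa = (SELECT MAX(gpa) FROM students)

Result:
major   | gpa 
--------+-----
Physics | 3.87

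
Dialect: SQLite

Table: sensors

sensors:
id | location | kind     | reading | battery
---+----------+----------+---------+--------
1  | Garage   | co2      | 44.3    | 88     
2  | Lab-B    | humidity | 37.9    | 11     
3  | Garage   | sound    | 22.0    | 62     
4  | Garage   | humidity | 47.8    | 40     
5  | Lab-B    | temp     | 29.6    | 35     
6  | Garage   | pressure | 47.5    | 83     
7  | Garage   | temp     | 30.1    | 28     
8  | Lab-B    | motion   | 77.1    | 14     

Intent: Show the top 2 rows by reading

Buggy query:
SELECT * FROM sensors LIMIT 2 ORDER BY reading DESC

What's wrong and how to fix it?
Bug: ORDER BY cannot follow LIMIT; LIMIT is the final clause

Fix: Swap the clauses: ORDER BY first, then LIMIT

Corrected query:
SELECT * FROM sensors ORDER BY reading DESC LIMIT 2

Result:
id | location | kind     | reading | battery
---+----------+----------+---------+--------
8  | Lab-B    | motion   | 77.1    | 14     
4  | Garage   | humidity | 47.8    | 40     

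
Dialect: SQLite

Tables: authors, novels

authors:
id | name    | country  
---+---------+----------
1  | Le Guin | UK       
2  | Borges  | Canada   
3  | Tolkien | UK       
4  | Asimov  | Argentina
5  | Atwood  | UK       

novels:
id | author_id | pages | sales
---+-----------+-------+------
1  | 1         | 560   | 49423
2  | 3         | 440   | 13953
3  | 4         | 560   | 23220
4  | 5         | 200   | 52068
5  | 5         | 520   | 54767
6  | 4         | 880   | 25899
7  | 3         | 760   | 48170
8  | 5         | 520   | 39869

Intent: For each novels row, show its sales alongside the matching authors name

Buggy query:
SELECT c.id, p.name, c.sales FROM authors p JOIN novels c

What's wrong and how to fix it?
Bug: Missing join condition: each novels row is matched to all authors rows instead of just its own

Fix: Add ON c.author_id = p.id to the JOIN

Corrected query:
SELECT c.id, p.name, c.sales FROM authors p JOIN novels c ON c.author_id = p.id

Result:
id | name    | sales
---+---------+------
1  | Le Guin | 49423
2  | Tolkien | 13953
3  | Asimov  | 23220
4  | Atwood  | 52068
5  | Atwood  | 54767
6  | Asimov  | 25899
7  | Tolkien | 48170
8  | Atwood  | 39869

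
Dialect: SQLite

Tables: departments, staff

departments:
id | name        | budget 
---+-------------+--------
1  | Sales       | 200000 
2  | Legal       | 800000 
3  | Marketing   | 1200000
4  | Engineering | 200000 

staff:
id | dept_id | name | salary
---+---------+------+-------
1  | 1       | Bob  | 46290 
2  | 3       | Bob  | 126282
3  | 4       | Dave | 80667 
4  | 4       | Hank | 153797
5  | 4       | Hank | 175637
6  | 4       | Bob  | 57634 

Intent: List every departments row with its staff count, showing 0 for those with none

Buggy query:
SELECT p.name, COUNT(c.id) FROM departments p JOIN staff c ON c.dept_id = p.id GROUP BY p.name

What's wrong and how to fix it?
Bug: An inner join excludes parents with zero children

Fix: Switch to LEFT JOIN to retain unmatched parent rows

Corrected query:
SELECT p.name, COUNT(c.id) FROM departments p LEFT JOIN staff c ON c.dept_id = p.id GROUP BY p.name

Result:
name        | COUNT(c.id)
------------+------------
Engineering | 4          
Legal       | 0          
Marketing   | 1          
Sales       | 1          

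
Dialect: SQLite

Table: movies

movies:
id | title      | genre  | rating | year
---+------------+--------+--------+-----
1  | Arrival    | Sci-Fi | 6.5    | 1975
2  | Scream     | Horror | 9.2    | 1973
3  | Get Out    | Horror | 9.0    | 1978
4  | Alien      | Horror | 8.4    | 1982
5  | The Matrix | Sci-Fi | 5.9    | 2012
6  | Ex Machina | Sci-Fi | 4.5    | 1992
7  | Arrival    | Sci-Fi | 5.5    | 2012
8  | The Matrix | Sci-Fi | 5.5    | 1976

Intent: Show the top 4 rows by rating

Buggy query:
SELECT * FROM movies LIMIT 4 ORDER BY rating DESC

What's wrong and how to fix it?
Bug: LIMIT must come after ORDER BY

Fix: Swap the clauses: ORDER BY first, then LIMIT

Corrected query:
SELECT * FROM movies ORDER BY rating DESC LIMIT 4

Result:
id | title   | genre  | rating | year
---+---------+--------+--------+-----
2  | Scream  | Horror | 9.2    | 1973
3  | Get Out | Horror | 9      | 1978
4  | Alien   | Horror | 8.4    | 1982
1  | Arrival | Sci-Fi | 6.5    | 1975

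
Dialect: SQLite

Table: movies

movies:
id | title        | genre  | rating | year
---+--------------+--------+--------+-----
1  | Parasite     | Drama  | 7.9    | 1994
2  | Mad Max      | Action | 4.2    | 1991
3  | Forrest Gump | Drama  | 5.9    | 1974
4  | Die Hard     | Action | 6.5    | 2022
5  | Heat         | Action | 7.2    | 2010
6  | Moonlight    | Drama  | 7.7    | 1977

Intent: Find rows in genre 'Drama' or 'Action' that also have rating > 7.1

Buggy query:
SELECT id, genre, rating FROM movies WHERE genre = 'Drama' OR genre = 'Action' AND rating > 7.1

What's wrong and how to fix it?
Bug: Without parentheses, AND is evaluated before OR, so the rating filter only applies to the 'Action' branch

Fix: Add parentheses around the OR so the AND applies to both alternatives

Corrected query:
SELECT id, genre, rating FROM movies WHERE (genre = 'Drama' OR genre = 'Action') AND rating > 7.1

Result:
id | genre  | rating
---+--------+-------
1  | Drama  | 7.9   
5  | Action | 7.2   
6  | Drama  | 7.7   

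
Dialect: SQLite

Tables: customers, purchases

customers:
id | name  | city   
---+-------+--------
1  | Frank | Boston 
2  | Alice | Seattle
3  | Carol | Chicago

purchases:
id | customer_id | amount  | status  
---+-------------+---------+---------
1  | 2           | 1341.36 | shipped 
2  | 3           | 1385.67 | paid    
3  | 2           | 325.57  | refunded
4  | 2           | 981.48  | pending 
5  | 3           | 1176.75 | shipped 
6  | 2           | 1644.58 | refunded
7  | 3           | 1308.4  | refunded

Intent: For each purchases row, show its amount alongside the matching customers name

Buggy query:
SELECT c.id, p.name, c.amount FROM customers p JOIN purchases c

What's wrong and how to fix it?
Bug: JOIN with no ON clause produces a cartesian product; every purchases row pairs with every customers row

Fix: Specify the join condition linking the foreign key to the parent id

Corrected query:
SELECT c.id, p.name, c.amount FROM customers p JOIN purchases c ON c.customer_id = p.id

Result:
id | name  | amount 
---+-------+--------
1  | Alice | 1341.36
2  | Carol | 1385.67
3  | Alice | 325.57 
4  | Alice | 981.48 
5  | Carol | 1176.75
6  | Alice | 1644.58
7  | Carol | 1308.4 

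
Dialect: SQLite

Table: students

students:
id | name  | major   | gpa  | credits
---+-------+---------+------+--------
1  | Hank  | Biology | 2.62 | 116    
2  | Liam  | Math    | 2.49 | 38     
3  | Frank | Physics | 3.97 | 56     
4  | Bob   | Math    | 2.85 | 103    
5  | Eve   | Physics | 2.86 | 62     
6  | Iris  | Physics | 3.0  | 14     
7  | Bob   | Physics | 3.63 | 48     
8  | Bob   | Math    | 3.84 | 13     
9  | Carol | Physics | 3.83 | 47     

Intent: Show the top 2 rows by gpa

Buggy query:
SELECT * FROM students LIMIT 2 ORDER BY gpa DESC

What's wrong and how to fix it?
Bug: ORDER BY cannot follow LIMIT; LIMIT is the final clause

Fix: Sort with ORDER BY, then apply LIMIT

Corrected query:
SELECT * FROM students ORDER BY gpa DESC LIMIT 2

Result:
id | name  | major   | gpa  | credits
---+-------+---------+------+--------
3  | Frank | Physics | 3.97 | 56     
8  | Bob   | Math    | 3.84 | 13     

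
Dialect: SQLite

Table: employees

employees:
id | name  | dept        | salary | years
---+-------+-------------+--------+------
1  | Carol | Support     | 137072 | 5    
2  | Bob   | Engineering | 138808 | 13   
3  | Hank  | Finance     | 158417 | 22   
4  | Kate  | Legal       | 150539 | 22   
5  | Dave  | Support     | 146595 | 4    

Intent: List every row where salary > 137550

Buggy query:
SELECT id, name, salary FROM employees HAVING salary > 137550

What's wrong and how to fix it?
Bug: This is a non-aggregate query (no GROUP BY, no aggregates), so in SQLite the HAVING clause is invalid here; a row-level condition belongs in WHERE

Fix: Use WHERE for row-level filtering

Corrected query:
SELECT id, name, salary FROM employees WHERE salary > 137550

Result:
id | name | salary
---+------+-------
2  | Bob  | 138808
3  | Hank | 158417
4  | Kate | 150539
5  | Dave | 146595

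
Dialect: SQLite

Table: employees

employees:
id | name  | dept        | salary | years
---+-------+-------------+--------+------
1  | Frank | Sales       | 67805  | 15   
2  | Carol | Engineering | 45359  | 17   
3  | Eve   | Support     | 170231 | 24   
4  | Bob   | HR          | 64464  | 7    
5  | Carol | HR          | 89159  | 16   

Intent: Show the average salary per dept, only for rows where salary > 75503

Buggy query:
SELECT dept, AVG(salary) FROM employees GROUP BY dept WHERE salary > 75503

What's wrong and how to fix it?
Bug: Row-level WHERE must come before GROUP BY in the clause order

Fix: Move the WHERE clause before GROUP BY

Corrected query:
SELECT dept, AVG(salary) FROM employees WHERE salary > 75503 GROUP BY dept

Result:
dept    | AVG(salary)
--------+------------
HR      | 89159      
Support | 170231     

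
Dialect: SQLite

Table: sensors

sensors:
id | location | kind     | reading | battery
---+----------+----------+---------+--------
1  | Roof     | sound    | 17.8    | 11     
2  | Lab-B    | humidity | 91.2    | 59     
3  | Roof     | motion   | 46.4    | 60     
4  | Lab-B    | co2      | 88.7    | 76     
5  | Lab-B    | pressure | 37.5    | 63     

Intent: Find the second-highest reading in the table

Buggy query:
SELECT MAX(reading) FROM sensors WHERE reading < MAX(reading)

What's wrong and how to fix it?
Bug: The inner MAX is an aggregate inside WHERE, which is not allowed

Fix: Compute the overall MAX in a subquery, then take MAX of rows below it

Corrected query:
SELECT MAX(reading) FROM sensors WHERE reading < (SELECT MAX(reading) FROM sensors)

Result:
MAX(reading)
------------
88.7        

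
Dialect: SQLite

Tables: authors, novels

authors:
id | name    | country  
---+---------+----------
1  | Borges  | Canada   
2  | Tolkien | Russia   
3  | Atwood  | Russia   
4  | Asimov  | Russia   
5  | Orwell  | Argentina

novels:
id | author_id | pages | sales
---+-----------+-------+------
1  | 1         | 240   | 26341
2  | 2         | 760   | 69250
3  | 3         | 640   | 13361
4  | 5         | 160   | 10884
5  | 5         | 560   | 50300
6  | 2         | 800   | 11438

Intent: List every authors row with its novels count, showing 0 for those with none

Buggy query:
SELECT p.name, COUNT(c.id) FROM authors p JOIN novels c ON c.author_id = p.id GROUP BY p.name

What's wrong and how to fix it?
Bug: An inner join excludes parents with zero children

Fix: Switch to LEFT JOIN to retain unmatched parent rows

Corrected query:
SELECT p.name, COUNT(c.id) FROM authors p LEFT JOIN novels c ON c.author_id = p.id GROUP BY p.name

Result:
name    | COUNT(c.id)
--------+------------
Asimov  | 0          
Atwood  | 1          
Borges  | 1          
Orwell  | 2          
Tolkien | 2          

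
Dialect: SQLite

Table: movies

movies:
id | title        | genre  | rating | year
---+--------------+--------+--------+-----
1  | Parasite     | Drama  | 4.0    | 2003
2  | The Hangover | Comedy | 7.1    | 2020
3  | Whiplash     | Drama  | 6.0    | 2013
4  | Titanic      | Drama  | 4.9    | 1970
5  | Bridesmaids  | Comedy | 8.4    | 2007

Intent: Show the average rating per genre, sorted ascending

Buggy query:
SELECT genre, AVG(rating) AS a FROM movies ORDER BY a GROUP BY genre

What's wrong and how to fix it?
Bug: GROUP BY must precede ORDER BY

Fix: Reorder: SELECT … FROM … GROUP BY … ORDER BY …

Corrected query:
SELECT genre, AVG(rating) AS a FROM movies GROUP BY genre ORDER BY a

Result:
genre  | a       
-------+---------
Drama  | 4.966667
Comedy | 7.75    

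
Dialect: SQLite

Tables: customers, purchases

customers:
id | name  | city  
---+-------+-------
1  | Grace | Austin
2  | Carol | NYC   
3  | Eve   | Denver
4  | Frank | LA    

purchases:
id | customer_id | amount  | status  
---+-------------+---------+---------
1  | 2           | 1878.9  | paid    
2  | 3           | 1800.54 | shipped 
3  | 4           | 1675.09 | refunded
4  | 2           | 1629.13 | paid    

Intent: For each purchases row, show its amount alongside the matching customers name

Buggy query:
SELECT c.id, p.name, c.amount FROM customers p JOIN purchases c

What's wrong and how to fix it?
Bug: JOIN with no ON clause produces a cartesian product; every purchases row pairs with every customers row

Fix: Add ON c.customer_id = p.id to the JOIN

Corrected query:
SELECT c.id, p.name, c.amount FROM customers p JOIN purchases c ON c.customer_id = p.id

Result:
id | name  | amount 
---+-------+--------
1  | Carol | 1878.9 
2  | Eve   | 1800.54
3  | Frank | 1675.09
4  | Carol | 1629.13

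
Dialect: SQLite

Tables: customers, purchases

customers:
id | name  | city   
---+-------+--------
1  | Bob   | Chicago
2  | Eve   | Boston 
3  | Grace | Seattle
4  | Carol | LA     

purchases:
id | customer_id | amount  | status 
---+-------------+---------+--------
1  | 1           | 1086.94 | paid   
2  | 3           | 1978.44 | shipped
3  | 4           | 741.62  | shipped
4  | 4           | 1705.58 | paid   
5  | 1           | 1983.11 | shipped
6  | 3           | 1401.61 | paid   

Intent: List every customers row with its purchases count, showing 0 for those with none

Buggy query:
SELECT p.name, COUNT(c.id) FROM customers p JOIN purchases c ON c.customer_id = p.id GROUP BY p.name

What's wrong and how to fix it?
Bug: An inner join excludes parents with zero children

Fix: Use LEFT JOIN so parents without children still appear (COUNT(c.id) gives 0)

Corrected query:
SELECT p.name, COUNT(c.id) FROM customers p LEFT JOIN purchases c ON c.customer_id = p.id GROUP BY p.name

Result:
name  | COUNT(c.id)
------+------------
Bob   | 2          
Carol | 2          
Eve   | 0          
Grace | 2          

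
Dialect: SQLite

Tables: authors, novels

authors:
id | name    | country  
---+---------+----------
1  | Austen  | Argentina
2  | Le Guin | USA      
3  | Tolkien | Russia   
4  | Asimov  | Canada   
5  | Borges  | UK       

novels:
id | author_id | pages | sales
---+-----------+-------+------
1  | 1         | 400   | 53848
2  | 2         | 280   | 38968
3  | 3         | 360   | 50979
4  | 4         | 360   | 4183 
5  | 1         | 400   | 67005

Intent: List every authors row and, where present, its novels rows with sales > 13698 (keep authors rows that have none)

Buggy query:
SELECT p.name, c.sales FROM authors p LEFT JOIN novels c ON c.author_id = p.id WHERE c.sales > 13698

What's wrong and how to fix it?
Bug: Filtering c.sales in WHERE discards the NULL rows produced by LEFT JOIN, turning it into an inner join

Fix: Put 'c.sales > 13698' in the JOIN's ON clause instead of WHERE

Corrected query:
SELECT p.name, c.sales FROM authors p LEFT JOIN novels c ON c.author_id = p.id AND c.sales > 13698

Result:
name    | sales
--------+------
Austen  | 53848
Austen  | 67005
Le Guin | 38968
Tolkien | 50979
Asimov  | NULL 
Borges  | NULL 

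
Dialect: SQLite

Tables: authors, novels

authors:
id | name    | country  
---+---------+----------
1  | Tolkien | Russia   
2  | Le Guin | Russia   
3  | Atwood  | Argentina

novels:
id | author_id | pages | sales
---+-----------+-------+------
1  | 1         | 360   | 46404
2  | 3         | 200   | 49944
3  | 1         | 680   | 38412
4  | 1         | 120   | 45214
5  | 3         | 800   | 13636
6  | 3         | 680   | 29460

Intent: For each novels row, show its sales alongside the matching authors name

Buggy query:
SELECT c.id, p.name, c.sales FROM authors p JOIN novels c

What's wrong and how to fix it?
Bug: JOIN with no ON clause produces a cartesian product; every novels row pairs with every authors row

Fix: Add ON c.author_id = p.id to the JOIN

Corrected query:
SELECT c.id, p.name, c.sales FROM authors p JOIN novels c ON c.author_id = p.id

Result:
id | name    | sales
---+---------+------
1  | Tolkien | 46404
2  | Atwood  | 49944
3  | Tolkien | 38412
4  | Tolkien | 45214
5  | Atwood  | 13636
6  | Atwood  | 29460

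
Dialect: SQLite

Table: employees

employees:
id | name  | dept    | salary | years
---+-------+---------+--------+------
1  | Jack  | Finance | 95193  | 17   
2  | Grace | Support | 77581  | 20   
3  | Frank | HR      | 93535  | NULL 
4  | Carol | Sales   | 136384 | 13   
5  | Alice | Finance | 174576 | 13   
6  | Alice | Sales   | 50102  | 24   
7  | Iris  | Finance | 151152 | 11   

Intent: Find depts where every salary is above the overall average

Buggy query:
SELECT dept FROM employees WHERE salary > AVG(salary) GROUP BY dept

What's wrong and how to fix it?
Bug: AVG() is an aggregate; it can't sit directly in WHERE

Fix: Use a subquery for AVG and a HAVING MIN(...) filter so the condition holds for every row in the group

Corrected query:
SELECT dept FROM employees GROUP BY dept HAVING MIN(salary) > (SELECT AVG(salary) FROM employees)

Result:
(no rows)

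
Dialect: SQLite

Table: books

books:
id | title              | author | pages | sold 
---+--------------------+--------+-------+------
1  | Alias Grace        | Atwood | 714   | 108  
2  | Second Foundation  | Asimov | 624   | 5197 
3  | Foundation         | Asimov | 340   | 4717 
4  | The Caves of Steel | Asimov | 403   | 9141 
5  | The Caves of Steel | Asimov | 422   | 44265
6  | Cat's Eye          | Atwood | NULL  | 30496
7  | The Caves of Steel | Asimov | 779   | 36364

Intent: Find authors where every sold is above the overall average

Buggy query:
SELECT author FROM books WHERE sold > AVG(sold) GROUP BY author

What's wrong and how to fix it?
Bug: WHERE evaluates per row before aggregation, so AVG() is unavailable

Fix: Compute the overall average in a scalar subquery and compare each group's MIN against it in HAVING

Corrected query:
SELECT author FROM books GROUP BY author HAVING MIN(sold) > (SELECT AVG(sold) FROM books)

Result:
(no rows)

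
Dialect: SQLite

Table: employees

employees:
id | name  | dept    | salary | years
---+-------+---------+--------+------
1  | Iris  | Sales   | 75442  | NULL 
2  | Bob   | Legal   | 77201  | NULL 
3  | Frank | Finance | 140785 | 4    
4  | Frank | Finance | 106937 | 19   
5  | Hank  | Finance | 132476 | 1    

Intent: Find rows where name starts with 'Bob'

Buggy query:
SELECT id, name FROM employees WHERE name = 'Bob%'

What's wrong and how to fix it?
Bug: Wildcards only work with LIKE; '=' treats '%' as a literal character

Fix: Use LIKE for wildcard pattern matching

Corrected query:
SELECT id, name FROM employees WHERE name LIKE 'Bob%'

Result:
id | name
---+-----
2  | Bob 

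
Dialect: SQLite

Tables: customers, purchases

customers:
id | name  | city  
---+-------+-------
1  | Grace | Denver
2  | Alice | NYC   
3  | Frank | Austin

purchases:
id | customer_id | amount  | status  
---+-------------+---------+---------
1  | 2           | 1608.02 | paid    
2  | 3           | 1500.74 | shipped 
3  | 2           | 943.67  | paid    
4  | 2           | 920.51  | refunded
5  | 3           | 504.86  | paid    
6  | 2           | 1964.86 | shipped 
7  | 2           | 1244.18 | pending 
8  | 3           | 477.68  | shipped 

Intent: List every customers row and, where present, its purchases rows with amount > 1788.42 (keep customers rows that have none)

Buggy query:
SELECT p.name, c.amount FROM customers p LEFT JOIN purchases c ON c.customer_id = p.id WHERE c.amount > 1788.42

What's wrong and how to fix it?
Bug: A WHERE condition on the right-hand table after LEFT JOIN drops unmatched parents

Fix: Put 'c.amount > 1788.42' in the JOIN's ON clause instead of WHERE

Corrected query:
SELECT p.name, c.amount FROM customers p LEFT JOIN purchases c ON c.customer_id = p.id AND c.amount > 1788.42

Result:
name  | amount 
------+--------
Grace | NULL   
Alice | 1964.86
Frank | NULL   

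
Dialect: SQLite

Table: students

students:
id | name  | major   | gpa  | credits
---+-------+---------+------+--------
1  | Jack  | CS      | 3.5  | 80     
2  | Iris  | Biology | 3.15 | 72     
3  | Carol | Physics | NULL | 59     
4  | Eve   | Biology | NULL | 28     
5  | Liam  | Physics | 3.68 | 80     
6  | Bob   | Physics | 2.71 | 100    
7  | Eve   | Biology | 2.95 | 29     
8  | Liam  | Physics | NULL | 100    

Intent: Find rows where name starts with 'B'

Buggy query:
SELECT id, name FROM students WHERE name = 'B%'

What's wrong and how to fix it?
Bug: '=' compares the literal string including the % character; pattern matching needs LIKE

Fix: Use LIKE for wildcard pattern matching

Corrected query:
SELECT id, name FROM students WHERE name LIKE 'B%'

Result:
id | name
---+-----
6  | Bob 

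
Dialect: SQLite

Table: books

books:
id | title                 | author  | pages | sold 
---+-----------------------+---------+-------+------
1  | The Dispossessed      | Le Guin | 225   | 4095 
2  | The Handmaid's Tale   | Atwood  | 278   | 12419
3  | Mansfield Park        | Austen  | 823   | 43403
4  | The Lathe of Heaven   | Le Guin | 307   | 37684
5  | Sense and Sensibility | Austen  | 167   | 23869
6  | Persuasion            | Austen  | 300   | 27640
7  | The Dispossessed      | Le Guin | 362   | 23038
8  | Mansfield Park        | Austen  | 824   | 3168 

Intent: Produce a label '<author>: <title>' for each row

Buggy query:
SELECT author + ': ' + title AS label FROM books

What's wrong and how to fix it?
Bug: '+' is numeric addition; on text columns SQLite converts them to 0 instead of concatenating

Fix: Use the || operator for string concatenation

Corrected query:
SELECT author || ': ' || title AS label FROM books

Result:
label                        
-----------------------------
Le Guin: The Dispossessed    
Atwood: The Handmaid's Tale  
Austen: Mansfield Park       
Le Guin: The Lathe of Heaven 
Austen: Sense and Sensibility
Austen: Persuasion           
Le Guin: The Dispossessed    
Austen: Mansfield Park       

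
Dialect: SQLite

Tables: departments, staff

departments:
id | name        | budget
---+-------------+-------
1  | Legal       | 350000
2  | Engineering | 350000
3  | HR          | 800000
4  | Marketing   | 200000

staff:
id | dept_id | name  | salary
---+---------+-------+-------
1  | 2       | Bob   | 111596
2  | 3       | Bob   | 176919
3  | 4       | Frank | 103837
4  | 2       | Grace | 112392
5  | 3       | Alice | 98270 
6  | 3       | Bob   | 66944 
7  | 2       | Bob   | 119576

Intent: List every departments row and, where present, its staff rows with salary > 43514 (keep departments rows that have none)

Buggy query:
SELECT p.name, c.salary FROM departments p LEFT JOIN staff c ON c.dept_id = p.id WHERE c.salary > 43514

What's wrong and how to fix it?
Bug: Filtering c.salary in WHERE discards the NULL rows produced by LEFT JOIN, turning it into an inner join

Fix: Move the right-table condition into the ON clause so unmatched parents are kept

Corrected query:
SELECT p.name, c.salary FROM departments p LEFT JOIN staff c ON c.dept_id = p.id AND c.salary > 43514

Result:
name        | salary
------------+-------
Legal       | NULL  
Engineering | 111596
Engineering | 112392
Engineering | 119576
HR          | 66944 
HR          | 98270 
HR          | 176919
Marketing   | 103837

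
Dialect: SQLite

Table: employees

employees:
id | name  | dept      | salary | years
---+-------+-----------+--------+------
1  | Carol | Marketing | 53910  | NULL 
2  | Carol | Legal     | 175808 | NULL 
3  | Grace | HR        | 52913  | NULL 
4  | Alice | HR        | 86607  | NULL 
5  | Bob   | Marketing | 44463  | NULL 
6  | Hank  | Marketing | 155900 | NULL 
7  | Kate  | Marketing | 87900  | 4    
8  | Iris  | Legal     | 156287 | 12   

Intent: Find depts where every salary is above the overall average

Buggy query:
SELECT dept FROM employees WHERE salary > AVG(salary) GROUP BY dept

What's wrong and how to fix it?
Bug: WHERE evaluates per row before aggregation, so AVG() is unavailable

Fix: Use a subquery for AVG and a HAVING MIN(...) filter so the condition holds for every row in the group

Corrected query:
SELECT dept FROM employees GROUP BY dept HAVING MIN(salary) > (SELECT AVG(salary) FROM employees)

Result:
dept 
-----
Legal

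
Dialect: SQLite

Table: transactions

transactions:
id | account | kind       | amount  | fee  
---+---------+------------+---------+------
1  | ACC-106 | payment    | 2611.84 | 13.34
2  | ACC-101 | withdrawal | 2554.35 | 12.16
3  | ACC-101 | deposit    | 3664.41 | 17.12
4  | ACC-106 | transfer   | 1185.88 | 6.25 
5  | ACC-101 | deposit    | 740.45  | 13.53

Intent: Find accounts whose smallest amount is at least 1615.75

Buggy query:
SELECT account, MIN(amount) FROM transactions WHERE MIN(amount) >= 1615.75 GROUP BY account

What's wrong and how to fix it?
Bug: MIN() in WHERE is a misuse of aggregate

Fix: Replace WHERE with HAVING after the GROUP BY

Corrected query:
SELECT account, MIN(amount) FROM transactions GROUP BY account HAVING MIN(amount) >= 1615.75

Result:
(no rows)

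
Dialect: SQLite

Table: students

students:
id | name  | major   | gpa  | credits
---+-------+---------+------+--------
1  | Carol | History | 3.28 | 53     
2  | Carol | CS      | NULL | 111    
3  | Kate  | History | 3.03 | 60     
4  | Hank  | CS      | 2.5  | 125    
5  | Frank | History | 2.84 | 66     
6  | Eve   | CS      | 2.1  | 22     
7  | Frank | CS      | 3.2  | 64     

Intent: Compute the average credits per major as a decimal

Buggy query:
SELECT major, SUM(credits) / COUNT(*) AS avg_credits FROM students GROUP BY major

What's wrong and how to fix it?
Bug: SUM(credits) and COUNT(*) are both integers; the division truncates the fractional part

Fix: Multiply by 1.0 (or CAST to REAL) to force floating-point division

Corrected query:
SELECT major, SUM(credits) * 1.0 / COUNT(*) AS avg_credits FROM students GROUP BY major

Result:
major   | avg_credits
--------+------------
CS      | 80.5       
History | 59.666667  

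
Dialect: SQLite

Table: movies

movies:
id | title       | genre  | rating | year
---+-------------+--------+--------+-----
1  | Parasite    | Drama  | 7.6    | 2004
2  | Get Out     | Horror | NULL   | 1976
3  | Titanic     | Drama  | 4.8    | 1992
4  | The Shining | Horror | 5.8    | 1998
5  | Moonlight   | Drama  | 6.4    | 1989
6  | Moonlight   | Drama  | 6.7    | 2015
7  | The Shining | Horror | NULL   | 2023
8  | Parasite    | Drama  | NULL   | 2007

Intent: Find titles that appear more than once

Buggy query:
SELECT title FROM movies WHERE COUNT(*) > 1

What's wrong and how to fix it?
Bug: WHERE can't reference COUNT(*); aggregates are computed after WHERE

Fix: GROUP BY title, then filter groups with HAVING COUNT(*) > 1

Corrected query:
SELECT title FROM movies GROUP BY title HAVING COUNT(*) > 1

Result:
title      
-----------
Moonlight  
Parasite   
The Shining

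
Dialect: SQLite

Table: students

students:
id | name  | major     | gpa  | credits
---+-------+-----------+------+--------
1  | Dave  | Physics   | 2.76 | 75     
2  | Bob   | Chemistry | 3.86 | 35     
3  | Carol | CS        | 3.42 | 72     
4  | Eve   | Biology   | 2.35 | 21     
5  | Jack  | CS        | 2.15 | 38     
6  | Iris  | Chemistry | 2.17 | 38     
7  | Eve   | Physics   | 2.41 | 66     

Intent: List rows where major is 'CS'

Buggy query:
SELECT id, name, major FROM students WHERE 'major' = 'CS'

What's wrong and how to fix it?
Bug: Single quotes denote string literals in SQL; the column name is being compared as a constant string

Fix: Reference the column as major without single quotes

Corrected query:
SELECT id, name, major FROM students WHERE major = 'CS'

Result:
id | name  | major
---+-------+------
3  | Carol | CS   
5  | Jack  | CS   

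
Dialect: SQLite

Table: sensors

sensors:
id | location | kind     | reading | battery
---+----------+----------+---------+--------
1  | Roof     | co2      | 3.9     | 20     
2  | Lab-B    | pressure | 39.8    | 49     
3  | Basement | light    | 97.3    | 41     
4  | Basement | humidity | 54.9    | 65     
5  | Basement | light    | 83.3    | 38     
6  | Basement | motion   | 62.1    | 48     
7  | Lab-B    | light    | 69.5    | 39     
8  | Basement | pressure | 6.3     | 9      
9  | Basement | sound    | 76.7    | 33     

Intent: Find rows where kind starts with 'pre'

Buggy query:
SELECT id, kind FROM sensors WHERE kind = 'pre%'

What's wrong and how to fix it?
Bug: Wildcards only work with LIKE; '=' treats '%' as a literal character

Fix: Use LIKE for wildcard pattern matching

Corrected query:
SELECT id, kind FROM sensors WHERE kind LIKE 'pre%'

Result:
id | kind    
---+---------
2  | pressure
8  | pressure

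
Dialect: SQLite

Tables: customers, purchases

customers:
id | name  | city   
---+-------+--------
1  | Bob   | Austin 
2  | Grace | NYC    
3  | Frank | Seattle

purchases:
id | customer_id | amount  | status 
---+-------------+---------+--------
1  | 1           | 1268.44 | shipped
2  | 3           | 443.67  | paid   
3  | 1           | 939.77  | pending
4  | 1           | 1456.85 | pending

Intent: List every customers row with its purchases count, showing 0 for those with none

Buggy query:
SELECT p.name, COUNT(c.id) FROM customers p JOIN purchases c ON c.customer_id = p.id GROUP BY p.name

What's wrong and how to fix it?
Bug: INNER JOIN drops customers rows that have no matching purchases rows

Fix: Use LEFT JOIN so parents without children still appear (COUNT(c.id) gives 0)

Corrected query:
SELECT p.name, COUNT(c.id) FROM customers p LEFT JOIN purchases c ON c.customer_id = p.id GROUP BY p.name

Result:
name  | COUNT(c.id)
------+------------
Bob   | 3          
Frank | 1          
Grace | 0          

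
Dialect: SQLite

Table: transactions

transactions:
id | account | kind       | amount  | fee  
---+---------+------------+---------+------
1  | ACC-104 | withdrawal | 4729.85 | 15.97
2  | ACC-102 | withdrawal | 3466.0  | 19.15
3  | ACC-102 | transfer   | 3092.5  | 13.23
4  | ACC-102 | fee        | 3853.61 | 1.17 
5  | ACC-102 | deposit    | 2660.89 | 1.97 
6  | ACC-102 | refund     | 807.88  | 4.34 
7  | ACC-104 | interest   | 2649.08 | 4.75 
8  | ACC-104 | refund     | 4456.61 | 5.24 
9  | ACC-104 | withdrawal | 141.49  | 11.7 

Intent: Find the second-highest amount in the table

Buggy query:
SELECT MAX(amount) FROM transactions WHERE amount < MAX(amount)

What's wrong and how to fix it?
Bug: MAX(amount) on the right of the comparison is an aggregate-in-WHERE error

Fix: Put the inner MAX in a scalar subquery

Corrected query:
SELECT MAX(amount) FROM transactions WHERE amount < (SELECT MAX(amount) FROM transactions)

Result:
MAX(amount)
-----------
4456.61    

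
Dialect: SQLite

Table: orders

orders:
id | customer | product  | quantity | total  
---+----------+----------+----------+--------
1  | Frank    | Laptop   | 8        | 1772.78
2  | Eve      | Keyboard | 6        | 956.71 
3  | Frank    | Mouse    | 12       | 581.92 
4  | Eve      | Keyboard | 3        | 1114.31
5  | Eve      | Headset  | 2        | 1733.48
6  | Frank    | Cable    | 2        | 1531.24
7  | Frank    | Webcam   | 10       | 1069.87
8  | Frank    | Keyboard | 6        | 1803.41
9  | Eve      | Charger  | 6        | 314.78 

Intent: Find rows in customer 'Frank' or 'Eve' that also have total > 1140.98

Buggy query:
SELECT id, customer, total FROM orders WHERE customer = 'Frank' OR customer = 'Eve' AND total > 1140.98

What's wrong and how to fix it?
Bug: AND binds tighter than OR, so this parses as customer = 'Frank' OR (customer = 'Eve' AND total > 1140.98)

Fix: Add parentheses around the OR so the AND applies to both alternatives

Corrected query:
SELECT id, customer, total FROM orders WHERE (customer = 'Frank' OR customer = 'Eve') AND total > 1140.98

Result:
id | customer | total  
---+----------+--------
1  | Frank    | 1772.78
5  | Eve      | 1733.48
6  | Frank    | 1531.24
8  | Frank    | 1803.41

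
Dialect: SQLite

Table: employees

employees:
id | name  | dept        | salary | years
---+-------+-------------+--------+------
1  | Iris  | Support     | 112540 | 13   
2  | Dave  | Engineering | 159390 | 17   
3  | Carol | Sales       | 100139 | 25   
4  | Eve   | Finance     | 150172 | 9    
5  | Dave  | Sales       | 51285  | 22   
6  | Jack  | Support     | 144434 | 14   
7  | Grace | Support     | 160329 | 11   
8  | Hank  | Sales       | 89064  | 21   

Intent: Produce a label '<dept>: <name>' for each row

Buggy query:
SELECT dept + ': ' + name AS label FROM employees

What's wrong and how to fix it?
Bug: '+' is numeric addition; on text columns SQLite converts them to 0 instead of concatenating

Fix: Replace + with || to concatenate text

Corrected query:
SELECT dept || ': ' || name AS label FROM employees

Result:
label            
-----------------
Support: Iris    
Engineering: Dave
Sales: Carol     
Finance: Eve     
Sales: Dave      
Support: Jack    
Support: Grace   
Sales: Hank      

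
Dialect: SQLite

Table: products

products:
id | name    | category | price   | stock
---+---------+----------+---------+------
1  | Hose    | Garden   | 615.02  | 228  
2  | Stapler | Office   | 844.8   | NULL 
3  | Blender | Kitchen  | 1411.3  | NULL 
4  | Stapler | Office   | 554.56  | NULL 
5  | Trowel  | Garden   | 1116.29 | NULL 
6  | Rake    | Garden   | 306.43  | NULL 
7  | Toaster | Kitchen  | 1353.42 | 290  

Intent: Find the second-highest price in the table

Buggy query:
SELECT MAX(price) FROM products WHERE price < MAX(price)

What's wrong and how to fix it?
Bug: MAX(price) on the right of the comparison is an aggregate-in-WHERE error

Fix: Put the inner MAX in a scalar subquery

Corrected query:
SELECT MAX(price) FROM products WHERE price < (SELECT MAX(price) FROM products)

Result:
MAX(price)
----------
1353.42   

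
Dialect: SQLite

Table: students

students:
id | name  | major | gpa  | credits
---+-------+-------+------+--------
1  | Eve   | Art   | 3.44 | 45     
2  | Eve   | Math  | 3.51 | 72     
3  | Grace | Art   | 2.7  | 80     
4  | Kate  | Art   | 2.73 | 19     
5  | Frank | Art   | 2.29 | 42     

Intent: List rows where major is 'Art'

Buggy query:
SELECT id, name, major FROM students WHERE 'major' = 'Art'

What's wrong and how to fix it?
Bug: Single quotes denote string literals in SQL; the column name is being compared as a constant string

Fix: Reference the column as major without single quotes

Corrected query:
SELECT id, name, major FROM students WHERE major = 'Art'

Result:
id | name  | major
---+-------+------
1  | Eve   | Art  
3  | Grace | Art  
4  | Kate  | Art  
5  | Frank | Art  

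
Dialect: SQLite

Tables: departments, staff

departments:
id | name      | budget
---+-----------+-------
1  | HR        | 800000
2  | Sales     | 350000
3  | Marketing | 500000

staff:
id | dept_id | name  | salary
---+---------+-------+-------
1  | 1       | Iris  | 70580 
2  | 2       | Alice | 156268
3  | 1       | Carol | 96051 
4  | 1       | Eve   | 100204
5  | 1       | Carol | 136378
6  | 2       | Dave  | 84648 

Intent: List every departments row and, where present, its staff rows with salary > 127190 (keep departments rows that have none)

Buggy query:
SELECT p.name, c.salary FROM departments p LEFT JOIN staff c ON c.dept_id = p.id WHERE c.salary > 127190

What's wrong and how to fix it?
Bug: Filtering c.salary in WHERE discards the NULL rows produced by LEFT JOIN, turning it into an inner join

Fix: Put 'c.salary > 127190' in the JOIN's ON clause instead of WHERE

Corrected query:
SELECT p.name, c.salary FROM departments p LEFT JOIN staff c ON c.dept_id = p.id AND c.salary > 127190

Result:
name      | salary
----------+-------
HR        | 136378
Sales     | 156268
Marketing | NULL  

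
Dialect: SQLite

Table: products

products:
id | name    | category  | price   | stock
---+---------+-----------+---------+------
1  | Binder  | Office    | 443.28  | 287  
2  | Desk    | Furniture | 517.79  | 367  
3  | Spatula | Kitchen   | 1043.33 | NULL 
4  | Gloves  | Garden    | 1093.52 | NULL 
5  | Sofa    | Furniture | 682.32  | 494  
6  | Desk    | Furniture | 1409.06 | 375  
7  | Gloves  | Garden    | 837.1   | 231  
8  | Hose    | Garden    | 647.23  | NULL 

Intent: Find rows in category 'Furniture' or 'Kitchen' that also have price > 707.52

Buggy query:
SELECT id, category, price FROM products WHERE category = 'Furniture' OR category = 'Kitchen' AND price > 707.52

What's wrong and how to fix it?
Bug: Without parentheses, AND is evaluated before OR, so the price filter only applies to the 'Kitchen' branch

Fix: Add parentheses around the OR so the AND applies to both alternatives

Corrected query:
SELECT id, category, price FROM products WHERE (category = 'Furniture' OR category = 'Kitchen') AND price > 707.52

Result:
id | category  | price  
---+-----------+--------
3  | Kitchen   | 1043.33
6  | Furniture | 1409.06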